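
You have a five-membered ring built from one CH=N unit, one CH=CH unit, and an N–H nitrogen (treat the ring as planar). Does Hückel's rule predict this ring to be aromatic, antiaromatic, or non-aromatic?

Check conjugation: every atom in a ring double bond is sp² and brings one electron to the p orbital; each =N– nitrogen is pyridine-type (lone pair in the sp² plane, one electron in the p orbital); the pyrrole-type nitrogen donates its lone pair from the p orbital — every position has a p orbital, so the cyclic π system is continuous.
π-electron count: 2 × 2 = 4 from the double-bond units + 2 from the NH atom = 6.
That gives a 4n+2 count (6, n = 1).

Aromatic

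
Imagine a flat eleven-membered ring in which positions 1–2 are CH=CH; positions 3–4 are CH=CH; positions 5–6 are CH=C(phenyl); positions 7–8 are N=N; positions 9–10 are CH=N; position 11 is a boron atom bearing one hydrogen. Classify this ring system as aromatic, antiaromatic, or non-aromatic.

All ring atoms are sp² and supply a p orbital to the ring (every atom in a ring double bond is sp² and brings one electron to the p orbital; each =N– nitrogen is pyridine-type (lone pair in the sp² plane, one electron in the p orbital); the boron has an empty p orbital); the conjugation is uninterrupted.
Adding the contributions, 5 × 2 = 10 from the double-bond units + 0 from the BH atom = 10.
That gives a 4n+2 count (10, n = 2).

Aromatic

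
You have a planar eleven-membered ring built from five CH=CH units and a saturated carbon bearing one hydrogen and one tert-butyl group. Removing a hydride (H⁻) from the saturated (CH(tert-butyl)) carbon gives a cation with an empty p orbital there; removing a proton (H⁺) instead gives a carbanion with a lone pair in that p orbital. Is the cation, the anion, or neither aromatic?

In either ion the ring is fully conjugated: every atom, including the new sp² carbon, supplies a p orbital.
Cation: 5 × 2 + 0 = 10 π electrons → 4(2)+2, aromatic.
Anion: 5 × 2 + 2 = 12 π electrons → 4(3), antiaromatic.

The cation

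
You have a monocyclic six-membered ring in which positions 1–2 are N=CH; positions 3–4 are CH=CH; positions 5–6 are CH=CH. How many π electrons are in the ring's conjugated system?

6

Every ring atom contributes a p orbital perpendicular to the ring (every atom in a ring double bond is sp² and brings one electron to the p orbital; each sp² =N– keeps its lone pair in-plane and puts one electron into the π system), so the π system is cyclic and fully conjugated.
Counting π electrons: 3 × 2 = 6 from the 3 double-bond units.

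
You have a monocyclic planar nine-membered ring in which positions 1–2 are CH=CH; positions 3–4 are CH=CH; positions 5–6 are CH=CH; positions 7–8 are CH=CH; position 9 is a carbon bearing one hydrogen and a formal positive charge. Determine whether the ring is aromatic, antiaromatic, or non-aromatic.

Antiaromatic

All ring atoms are sp² and supply a p orbital to the ring (the double-bond atoms are sp², each contributing one p electron; the carbocation has an empty p orbital); the conjugation is uninterrupted.
Counting π electrons: 4 × 2 = 8 from the double-bond units + 0 from the CH(+) atom = 8.
8 is a 4n count (n = 2), so the planar conjugated ring is antiaromatic.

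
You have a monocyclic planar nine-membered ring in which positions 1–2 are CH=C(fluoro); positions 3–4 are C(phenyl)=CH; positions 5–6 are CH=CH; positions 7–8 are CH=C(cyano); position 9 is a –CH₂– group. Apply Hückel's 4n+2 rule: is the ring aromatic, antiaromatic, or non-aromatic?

Non-aromatic

At the CH2 position, the tetrahedral CH₂ carbon is sp³ and has no p orbital in the ring π system; the ring's p-orbital overlap is broken there.
Without a continuous loop of overlapping p orbitals the Hückel electron count never comes into play.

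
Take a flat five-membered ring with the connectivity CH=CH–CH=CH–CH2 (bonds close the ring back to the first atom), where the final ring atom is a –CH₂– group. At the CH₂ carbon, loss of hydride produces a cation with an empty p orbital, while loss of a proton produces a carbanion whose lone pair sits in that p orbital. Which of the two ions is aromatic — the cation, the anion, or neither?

The anion

In both ions every ring atom is sp² and contributes a p orbital, so both rings are fully conjugated.
Cation: 2 × 2 + 0 = 4 π electrons → 4(1), antiaromatic.
Anion: 2 × 2 + 2 = 6 π electrons → 4(1)+2, aromatic.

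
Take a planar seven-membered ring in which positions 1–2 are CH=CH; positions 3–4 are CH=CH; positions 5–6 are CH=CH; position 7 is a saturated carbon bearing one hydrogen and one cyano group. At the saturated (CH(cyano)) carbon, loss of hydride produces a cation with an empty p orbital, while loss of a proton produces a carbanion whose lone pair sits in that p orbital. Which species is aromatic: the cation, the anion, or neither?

Both ions have a continuous loop of p orbitals — each ring atom is sp².
Cation: 3 × 2 + 0 = 6 π electrons → 4(1)+2, aromatic.
Anion: 3 × 2 + 2 = 8 π electrons → 4(2), antiaromatic.

The cation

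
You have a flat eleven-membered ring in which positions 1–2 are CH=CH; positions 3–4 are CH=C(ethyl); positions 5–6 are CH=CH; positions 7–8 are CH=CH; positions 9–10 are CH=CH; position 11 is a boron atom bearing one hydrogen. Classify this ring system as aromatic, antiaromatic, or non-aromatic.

The p orbitals form a continuous loop: each doubly-bonded ring atom is sp² with one p-orbital electron; the boron has an empty p orbital. The ring is fully conjugated.
π-electron count: 5 × 2 = 10 from the double-bond units + 0 from the BH atom = 10.
10 = 4(2) + 2, which satisfies Hückel's 4n+2 rule.

Aromatic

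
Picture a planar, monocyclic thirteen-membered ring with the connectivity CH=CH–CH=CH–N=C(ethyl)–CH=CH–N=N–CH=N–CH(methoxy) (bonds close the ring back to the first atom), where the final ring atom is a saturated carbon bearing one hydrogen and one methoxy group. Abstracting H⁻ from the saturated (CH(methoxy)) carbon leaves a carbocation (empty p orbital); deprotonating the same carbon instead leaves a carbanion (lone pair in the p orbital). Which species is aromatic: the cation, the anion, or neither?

The anion

Both ions have a continuous loop of p orbitals — each ring atom is sp².
Cation: 6 × 2 + 0 = 12 π electrons → 4(3), antiaromatic.
Anion: 6 × 2 + 2 = 14 π electrons → 4(3)+2, aromatic.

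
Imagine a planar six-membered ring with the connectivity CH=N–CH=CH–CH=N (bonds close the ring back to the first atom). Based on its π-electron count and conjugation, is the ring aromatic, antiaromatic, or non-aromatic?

Check conjugation: each doubly-bonded ring atom is sp² with one p-orbital electron; the doubly-bonded nitrogens are pyridine-type — their lone pairs lie in the ring plane, leaving one electron in the p orbital — every position has a p orbital, so the cyclic π system is continuous.
Tallying contributions gives 3 × 2 = 6 from the 3 double-bond units.
6 = 4(1) + 2, which satisfies Hückel's 4n+2 rule.

Aromatic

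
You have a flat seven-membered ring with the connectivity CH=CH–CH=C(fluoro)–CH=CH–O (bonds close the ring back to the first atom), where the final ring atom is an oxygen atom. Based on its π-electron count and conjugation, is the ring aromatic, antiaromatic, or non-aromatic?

Antiaromatic

Check conjugation: the double-bond atoms are sp², each contributing one p electron; the oxygen donates one lone pair from its p orbital — every position has a p orbital, so the cyclic π system is continuous.
π-electron count: 3 × 2 = 6 from the double-bond units + 2 from the O atom = 8.
A 4n π count (8, n = 2) in a planar conjugated ring means antiaromatic.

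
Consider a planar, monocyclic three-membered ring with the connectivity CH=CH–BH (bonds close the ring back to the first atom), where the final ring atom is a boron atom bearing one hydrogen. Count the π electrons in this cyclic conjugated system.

All ring atoms are sp² and supply a p orbital to the ring (the double-bond atoms are sp², each contributing one p electron; the boron has an empty p orbital); the conjugation is uninterrupted.
Counting π electrons: 1 × 2 = 2 from the double-bond unit + 0 from the BH atom = 2.

2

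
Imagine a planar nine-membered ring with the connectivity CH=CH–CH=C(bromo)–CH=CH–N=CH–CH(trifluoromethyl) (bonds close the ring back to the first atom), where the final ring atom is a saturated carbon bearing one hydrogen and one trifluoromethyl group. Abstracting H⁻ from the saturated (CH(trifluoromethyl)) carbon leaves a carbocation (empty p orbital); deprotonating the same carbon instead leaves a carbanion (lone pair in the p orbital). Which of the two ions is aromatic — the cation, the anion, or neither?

In both ions every ring atom is sp² and contributes a p orbital, so both rings are fully conjugated.
Cation: 4 × 2 + 0 = 8 π electrons → 4(2), antiaromatic.
Anion: 4 × 2 + 2 = 10 π electrons → 4(2)+2, aromatic.

The anion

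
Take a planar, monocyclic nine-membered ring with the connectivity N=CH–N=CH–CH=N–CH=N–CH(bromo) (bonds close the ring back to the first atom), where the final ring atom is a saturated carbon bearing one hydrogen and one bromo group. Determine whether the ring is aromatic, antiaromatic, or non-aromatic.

Non-aromatic

Because that saturated carbon is sp³ and has no p orbital in the ring π system at the CH(bromo) position, the π system cannot extend all the way around the ring.
Without a continuous loop of overlapping p orbitals the Hückel electron count never comes into play.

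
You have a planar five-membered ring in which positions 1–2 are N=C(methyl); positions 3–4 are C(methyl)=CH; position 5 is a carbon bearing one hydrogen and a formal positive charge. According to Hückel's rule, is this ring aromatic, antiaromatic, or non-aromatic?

The p orbitals form a continuous loop: every atom in a ring double bond is sp² and brings one electron to the p orbital; the doubly-bonded nitrogens are pyridine-type — their lone pairs lie in the ring plane, leaving one electron in the p orbital; the carbocation has an empty p orbital. The ring is fully conjugated.
Tallying contributions gives 2 × 2 = 4 from the double-bond units + 0 from the CH(+) atom = 4.
4 = 4(1); a planar, fully conjugated 4n system is antiaromatic.

Antiaromatic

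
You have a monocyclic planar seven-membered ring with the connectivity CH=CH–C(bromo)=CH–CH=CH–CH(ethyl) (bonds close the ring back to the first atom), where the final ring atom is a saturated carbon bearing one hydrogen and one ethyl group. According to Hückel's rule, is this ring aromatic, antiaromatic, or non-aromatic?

Non-aromatic

Because that saturated carbon is sp³ and has no p orbital in the ring π system at the CH(ethyl) position, the π system cannot extend all the way around the ring.
Hückel's rule only applies to fully conjugated rings, so this one is simply non-aromatic.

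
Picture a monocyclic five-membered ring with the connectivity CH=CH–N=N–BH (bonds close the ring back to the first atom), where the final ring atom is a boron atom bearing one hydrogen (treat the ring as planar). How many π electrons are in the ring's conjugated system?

4

Every ring atom contributes a p orbital perpendicular to the ring (the double-bond atoms are sp², each contributing one p electron; the doubly-bonded nitrogens are pyridine-type — their lone pairs lie in the ring plane, leaving one electron in the p orbital; the boron has an empty p orbital), so the π system is cyclic and fully conjugated.
Tallying contributions gives 2 × 2 = 4 from the double-bond units + 0 from the BH atom = 4.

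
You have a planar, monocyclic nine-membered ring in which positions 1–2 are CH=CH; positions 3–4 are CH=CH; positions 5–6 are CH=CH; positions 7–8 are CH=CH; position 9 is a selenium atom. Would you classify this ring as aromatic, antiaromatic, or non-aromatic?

The p orbitals form a continuous loop: each doubly-bonded ring atom is sp² with one p-orbital electron; the selenium donates one lone pair from its p orbital. The ring is fully conjugated.
Tallying contributions gives 4 × 2 = 8 from the double-bond units + 2 from the Se atom = 10.
With 10 π electrons (n = 2), the Hückel 4n+2 condition holds.

Aromatic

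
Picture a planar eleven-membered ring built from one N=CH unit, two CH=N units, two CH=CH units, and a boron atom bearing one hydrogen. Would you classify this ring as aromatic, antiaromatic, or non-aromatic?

Aromatic

Check conjugation: the double-bond atoms are sp², each contributing one p electron; each =N– nitrogen is pyridine-type (lone pair in the sp² plane, one electron in the p orbital); the boron has an empty p orbital — every position has a p orbital, so the cyclic π system is continuous.
Counting π electrons: 5 × 2 = 10 from the double-bond units + 0 from the BH atom = 10.
That gives a 4n+2 count (10, n = 2).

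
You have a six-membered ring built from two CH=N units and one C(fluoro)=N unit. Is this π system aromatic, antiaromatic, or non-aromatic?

Aromatic

The p orbitals form a continuous loop: each doubly-bonded ring atom is sp² with one p-orbital electron; the doubly-bonded nitrogens are pyridine-type — their lone pairs lie in the ring plane, leaving one electron in the p orbital. The ring is fully conjugated.
Adding the contributions, 3 × 2 = 6 from the 3 double-bond units.
That gives a 4n+2 count (6, n = 1).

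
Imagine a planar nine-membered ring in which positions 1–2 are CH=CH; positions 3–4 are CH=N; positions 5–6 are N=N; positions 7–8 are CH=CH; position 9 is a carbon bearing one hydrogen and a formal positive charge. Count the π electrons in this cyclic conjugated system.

All ring atoms are sp² and supply a p orbital to the ring (every atom in a ring double bond is sp² and brings one electron to the p orbital; each sp² =N– keeps its lone pair in-plane and puts one electron into the π system; the carbocation has an empty p orbital); the conjugation is uninterrupted.
π-electron count: 4 × 2 = 8 from the double-bond units + 0 from the CH(+) atom = 8.

8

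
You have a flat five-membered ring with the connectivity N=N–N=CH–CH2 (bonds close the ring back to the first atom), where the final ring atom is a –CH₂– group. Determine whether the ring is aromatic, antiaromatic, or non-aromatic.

Non-aromatic

At the CH2 position, the tetrahedral CH₂ carbon is sp³ and has no p orbital in the ring π system; the ring's p-orbital overlap is broken there.
Broken conjugation rules out both aromaticity and antiaromaticity.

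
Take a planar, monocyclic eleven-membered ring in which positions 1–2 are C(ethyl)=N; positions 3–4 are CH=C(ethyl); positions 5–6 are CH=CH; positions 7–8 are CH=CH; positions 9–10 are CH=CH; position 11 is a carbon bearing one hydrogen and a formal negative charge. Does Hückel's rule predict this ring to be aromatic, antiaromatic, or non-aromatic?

Every ring atom contributes a p orbital perpendicular to the ring (the double-bond atoms are sp², each contributing one p electron; each =N– nitrogen is pyridine-type (lone pair in the sp² plane, one electron in the p orbital); the carbanion's lone pair occupies the p orbital), so the π system is cyclic and fully conjugated.
Counting π electrons: 5 × 2 = 10 from the double-bond units + 2 from the CH(-) atom = 12.
12 is a 4n count (n = 3), so the planar conjugated ring is antiaromatic.

Antiaromatic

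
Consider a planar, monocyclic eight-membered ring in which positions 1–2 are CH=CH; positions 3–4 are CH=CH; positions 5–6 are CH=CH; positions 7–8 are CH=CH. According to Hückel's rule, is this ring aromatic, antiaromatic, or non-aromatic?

The p orbitals form a continuous loop: each doubly-bonded ring atom is sp² with one p-orbital electron. The ring is fully conjugated.
Adding the contributions, 4 × 2 = 8 from the 4 double-bond units.
8 is a 4n count (n = 2), so the planar conjugated ring is antiaromatic.

Antiaromatic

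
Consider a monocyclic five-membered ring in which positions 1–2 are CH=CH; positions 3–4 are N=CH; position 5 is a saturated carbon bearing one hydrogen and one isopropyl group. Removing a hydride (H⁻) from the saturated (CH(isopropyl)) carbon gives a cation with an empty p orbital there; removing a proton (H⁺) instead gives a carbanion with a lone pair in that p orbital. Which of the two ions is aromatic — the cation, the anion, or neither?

Both ions have a continuous loop of p orbitals — each ring atom is sp².
Cation: 2 × 2 + 0 = 4 π electrons → 4(1), antiaromatic.
Anion: 2 × 2 + 2 = 6 π electrons → 4(1)+2, aromatic.

The anion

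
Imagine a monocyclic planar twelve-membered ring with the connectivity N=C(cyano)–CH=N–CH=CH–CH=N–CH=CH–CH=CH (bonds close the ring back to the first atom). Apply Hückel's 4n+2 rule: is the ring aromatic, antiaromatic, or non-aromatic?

Antiaromatic

Every ring atom contributes a p orbital perpendicular to the ring (every atom in a ring double bond is sp² and brings one electron to the p orbital; each =N– nitrogen is pyridine-type (lone pair in the sp² plane, one electron in the p orbital)), so the π system is cyclic and fully conjugated.
Adding the contributions, 6 × 2 = 12 from the 6 double-bond units.
With 12 = 4·3 π electrons, Hückel's rule classifies the planar ring as antiaromatic.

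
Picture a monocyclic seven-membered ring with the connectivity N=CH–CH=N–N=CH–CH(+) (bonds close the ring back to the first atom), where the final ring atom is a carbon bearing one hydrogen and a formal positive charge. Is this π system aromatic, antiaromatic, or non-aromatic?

Aromatic

The p orbitals form a continuous loop: every atom in a ring double bond is sp² and brings one electron to the p orbital; each =N– nitrogen is pyridine-type (lone pair in the sp² plane, one electron in the p orbital); the carbocation has an empty p orbital. The ring is fully conjugated.
Adding the contributions, 3 × 2 = 6 from the double-bond units + 0 from the CH(+) atom = 6.
6 = 4(1) + 2, which satisfies Hückel's 4n+2 rule.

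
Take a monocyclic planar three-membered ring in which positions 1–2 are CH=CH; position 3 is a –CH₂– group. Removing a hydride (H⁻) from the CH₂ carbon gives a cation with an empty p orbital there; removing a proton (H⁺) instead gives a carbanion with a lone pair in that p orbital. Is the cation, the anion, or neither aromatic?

Once that carbon is sp², every ring atom has a p orbital and both ions are fully conjugated.
Cation: 1 × 2 + 0 = 2 π electrons → 4(0)+2, aromatic.
Anion: 1 × 2 + 2 = 4 π electrons → 4(1), antiaromatic.

The cation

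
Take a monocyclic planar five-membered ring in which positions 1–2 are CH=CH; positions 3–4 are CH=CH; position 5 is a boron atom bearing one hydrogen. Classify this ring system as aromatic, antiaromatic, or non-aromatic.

All ring atoms are sp² and supply a p orbital to the ring (the double-bond atoms are sp², each contributing one p electron; the boron has an empty p orbital); the conjugation is uninterrupted.
Counting π electrons: 2 × 2 = 4 from the double-bond units + 0 from the BH atom = 4.
A 4n π count (4, n = 1) in a planar conjugated ring means antiaromatic.
This is borole.

Antiaromatic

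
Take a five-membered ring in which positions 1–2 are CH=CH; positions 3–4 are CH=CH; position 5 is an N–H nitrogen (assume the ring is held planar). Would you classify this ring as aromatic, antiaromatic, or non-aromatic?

The p orbitals form a continuous loop: every atom in a ring double bond is sp² and brings one electron to the p orbital; the pyrrole-type nitrogen donates its lone pair from the p orbital. The ring is fully conjugated.
Counting π electrons: 2 × 2 = 4 from the double-bond units + 2 from the NH atom = 6.
Since 6 = 4·1 + 2, the ring meets the 4n+2 criterion.

Aromatic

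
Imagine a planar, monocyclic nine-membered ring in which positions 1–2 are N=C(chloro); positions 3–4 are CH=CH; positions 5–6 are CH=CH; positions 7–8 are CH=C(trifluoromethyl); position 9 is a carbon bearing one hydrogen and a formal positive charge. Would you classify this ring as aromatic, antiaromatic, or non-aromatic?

Check conjugation: each doubly-bonded ring atom is sp² with one p-orbital electron; each sp² =N– keeps its lone pair in-plane and puts one electron into the π system; the carbocation has an empty p orbital — every position has a p orbital, so the cyclic π system is continuous.
Counting π electrons: 4 × 2 = 8 from the double-bond units + 0 from the CH(+) atom = 8.
8 is a 4n count (n = 2), so the planar conjugated ring is antiaromatic.

Antiaromatic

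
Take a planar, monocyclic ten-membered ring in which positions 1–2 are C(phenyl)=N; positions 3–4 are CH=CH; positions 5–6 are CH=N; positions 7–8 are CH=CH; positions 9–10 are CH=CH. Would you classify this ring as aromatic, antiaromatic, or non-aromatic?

All ring atoms are sp² and supply a p orbital to the ring (each doubly-bonded ring atom is sp² with one p-orbital electron; the doubly-bonded nitrogens are pyridine-type — their lone pairs lie in the ring plane, leaving one electron in the p orbital); the conjugation is uninterrupted.
Tallying contributions gives 5 × 2 = 10 from the 5 double-bond units.
That gives a 4n+2 count (10, n = 2).

Aromatic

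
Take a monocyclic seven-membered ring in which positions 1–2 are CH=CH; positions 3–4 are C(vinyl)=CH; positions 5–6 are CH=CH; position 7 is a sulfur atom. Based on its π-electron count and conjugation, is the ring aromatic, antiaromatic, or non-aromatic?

The p orbitals form a continuous loop: each doubly-bonded ring atom is sp² with one p-orbital electron; the sulfur donates one lone pair from its p orbital. The ring is fully conjugated.
Counting π electrons: 3 × 2 = 6 from the double-bond units + 2 from the S atom = 8.
8 = 4(2); a planar, fully conjugated 4n system is antiaromatic.

Antiaromatic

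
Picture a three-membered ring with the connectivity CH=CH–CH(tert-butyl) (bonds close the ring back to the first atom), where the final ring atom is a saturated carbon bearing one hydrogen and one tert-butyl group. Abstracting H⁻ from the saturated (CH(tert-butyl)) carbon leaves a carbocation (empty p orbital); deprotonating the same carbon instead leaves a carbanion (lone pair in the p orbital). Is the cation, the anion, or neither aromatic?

Both ions have a continuous loop of p orbitals — each ring atom is sp².
Cation: 1 × 2 + 0 = 2 π electrons → 4(0)+2, aromatic.
Anion: 1 × 2 + 2 = 4 π electrons → 4(1), antiaromatic.

The cation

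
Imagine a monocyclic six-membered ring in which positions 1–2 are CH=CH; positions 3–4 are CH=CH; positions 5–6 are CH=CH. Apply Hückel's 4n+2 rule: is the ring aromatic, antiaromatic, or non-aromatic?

Aromatic

All ring atoms are sp² and supply a p orbital to the ring (every atom in a ring double bond is sp² and brings one electron to the p orbital); the conjugation is uninterrupted.
π-electron count: 3 × 2 = 6 from the 3 double-bond units.
That gives a 4n+2 count (6, n = 1).
(This ring is benzene.)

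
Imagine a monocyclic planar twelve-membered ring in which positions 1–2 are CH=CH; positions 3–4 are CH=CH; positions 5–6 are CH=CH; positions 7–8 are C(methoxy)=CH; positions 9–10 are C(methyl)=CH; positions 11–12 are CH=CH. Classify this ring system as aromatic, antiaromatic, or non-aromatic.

The p orbitals form a continuous loop: each doubly-bonded ring atom is sp² with one p-orbital electron. The ring is fully conjugated.
π-electron count: 6 × 2 = 12 from the 6 double-bond units.
12 is a 4n count (n = 3), so the planar conjugated ring is antiaromatic.

Antiaromatic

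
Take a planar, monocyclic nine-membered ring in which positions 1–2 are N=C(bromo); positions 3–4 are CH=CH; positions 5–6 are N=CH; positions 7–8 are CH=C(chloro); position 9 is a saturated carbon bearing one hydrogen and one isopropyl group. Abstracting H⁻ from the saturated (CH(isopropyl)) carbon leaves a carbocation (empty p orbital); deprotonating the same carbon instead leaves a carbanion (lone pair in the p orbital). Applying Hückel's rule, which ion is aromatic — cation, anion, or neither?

The anion

Once that carbon is sp², every ring atom has a p orbital and both ions are fully conjugated.
Cation: 4 × 2 + 0 = 8 π electrons → 4(2), antiaromatic.
Anion: 4 × 2 + 2 = 10 π electrons → 4(2)+2, aromatic.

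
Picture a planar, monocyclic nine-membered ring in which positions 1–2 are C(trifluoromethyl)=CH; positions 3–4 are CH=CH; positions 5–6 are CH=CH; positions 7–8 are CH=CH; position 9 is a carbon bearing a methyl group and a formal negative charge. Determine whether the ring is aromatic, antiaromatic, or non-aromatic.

Check conjugation: the double-bond atoms are sp², each contributing one p electron; the carbanion's lone pair occupies the p orbital — every position has a p orbital, so the cyclic π system is continuous.
Adding the contributions, 4 × 2 = 8 from the double-bond units + 2 from the C(methyl)(-) atom = 10.
With 10 π electrons (n = 2), the Hückel 4n+2 condition holds.

Aromatic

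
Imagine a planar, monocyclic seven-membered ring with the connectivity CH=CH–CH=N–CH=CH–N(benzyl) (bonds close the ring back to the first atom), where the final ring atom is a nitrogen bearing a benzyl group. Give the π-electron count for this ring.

Check conjugation: each doubly-bonded ring atom is sp² with one p-orbital electron; each =N– nitrogen is pyridine-type (lone pair in the sp² plane, one electron in the p orbital); the pyrrole-type nitrogen donates its lone pair from the p orbital — every position has a p orbital, so the cyclic π system is continuous.
Adding the contributions, 3 × 2 = 6 from the double-bond units + 2 from the N(benzyl) atom = 8.

8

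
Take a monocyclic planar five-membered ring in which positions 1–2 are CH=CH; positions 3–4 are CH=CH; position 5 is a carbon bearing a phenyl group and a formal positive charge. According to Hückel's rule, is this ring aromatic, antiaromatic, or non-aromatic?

Antiaromatic

Check conjugation: every atom in a ring double bond is sp² and brings one electron to the p orbital; the carbocation has an empty p orbital — every position has a p orbital, so the cyclic π system is continuous.
π-electron count: 2 × 2 = 4 from the double-bond units + 0 from the C(phenyl)(+) atom = 4.
4 is a 4n count (n = 1), so the planar conjugated ring is antiaromatic.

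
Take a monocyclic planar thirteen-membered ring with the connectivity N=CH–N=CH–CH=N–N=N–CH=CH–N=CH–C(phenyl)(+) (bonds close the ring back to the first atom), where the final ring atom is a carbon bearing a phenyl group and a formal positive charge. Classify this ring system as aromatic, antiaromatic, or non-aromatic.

The p orbitals form a continuous loop: each doubly-bonded ring atom is sp² with one p-orbital electron; each sp² =N– keeps its lone pair in-plane and puts one electron into the π system; the carbocation has an empty p orbital. The ring is fully conjugated.
Adding the contributions, 6 × 2 = 12 from the double-bond units + 0 from the C(phenyl)(+) atom = 12.
A 4n π count (12, n = 3) in a planar conjugated ring means antiaromatic.

Antiaromatic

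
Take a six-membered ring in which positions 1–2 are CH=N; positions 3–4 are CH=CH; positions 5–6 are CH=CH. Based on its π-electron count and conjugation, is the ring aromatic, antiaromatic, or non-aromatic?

Aromatic

Check conjugation: each doubly-bonded ring atom is sp² with one p-orbital electron; each =N– nitrogen is pyridine-type (lone pair in the sp² plane, one electron in the p orbital) — every position has a p orbital, so the cyclic π system is continuous.
π-electron count: 3 × 2 = 6 from the 3 double-bond units.
6 = 4(1) + 2, which satisfies Hückel's 4n+2 rule.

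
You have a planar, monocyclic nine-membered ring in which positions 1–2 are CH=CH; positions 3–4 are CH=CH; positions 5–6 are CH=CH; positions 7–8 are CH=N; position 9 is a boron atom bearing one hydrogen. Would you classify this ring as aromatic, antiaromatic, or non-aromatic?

All ring atoms are sp² and supply a p orbital to the ring (every atom in a ring double bond is sp² and brings one electron to the p orbital; each sp² =N– keeps its lone pair in-plane and puts one electron into the π system; the boron has an empty p orbital); the conjugation is uninterrupted.
Tallying contributions gives 4 × 2 = 8 from the double-bond units + 0 from the BH atom = 8.
A 4n π count (8, n = 2) in a planar conjugated ring means antiaromatic.

Antiaromatic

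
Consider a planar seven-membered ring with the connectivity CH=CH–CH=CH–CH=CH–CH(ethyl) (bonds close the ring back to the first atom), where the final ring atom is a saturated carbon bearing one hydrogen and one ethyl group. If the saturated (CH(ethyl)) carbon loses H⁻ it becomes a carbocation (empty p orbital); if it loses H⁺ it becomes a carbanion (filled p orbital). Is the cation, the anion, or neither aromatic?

The cation

Both ions have a continuous loop of p orbitals — each ring atom is sp².
Cation: 3 × 2 + 0 = 6 π electrons → 4(1)+2, aromatic.
Anion: 3 × 2 + 2 = 8 π electrons → 4(2), antiaromatic.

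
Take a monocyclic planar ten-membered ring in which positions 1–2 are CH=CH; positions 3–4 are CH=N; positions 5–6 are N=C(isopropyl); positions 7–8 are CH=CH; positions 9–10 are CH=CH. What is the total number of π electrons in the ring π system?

The p orbitals form a continuous loop: the double-bond atoms are sp², each contributing one p electron; each sp² =N– keeps its lone pair in-plane and puts one electron into the π system. The ring is fully conjugated.
π-electron count: 5 × 2 = 10 from the 5 double-bond units.

10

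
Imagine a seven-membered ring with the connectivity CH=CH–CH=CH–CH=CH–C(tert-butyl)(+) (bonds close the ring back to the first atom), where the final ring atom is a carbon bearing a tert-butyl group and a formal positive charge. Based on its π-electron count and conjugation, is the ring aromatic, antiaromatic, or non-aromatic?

Aromatic

All ring atoms are sp² and supply a p orbital to the ring (every atom in a ring double bond is sp² and brings one electron to the p orbital; the carbocation has an empty p orbital); the conjugation is uninterrupted.
Tallying contributions gives 3 × 2 = 6 from the double-bond units + 0 from the C(tert-butyl)(+) atom = 6.
6 = 4(1) + 2, which satisfies Hückel's 4n+2 rule.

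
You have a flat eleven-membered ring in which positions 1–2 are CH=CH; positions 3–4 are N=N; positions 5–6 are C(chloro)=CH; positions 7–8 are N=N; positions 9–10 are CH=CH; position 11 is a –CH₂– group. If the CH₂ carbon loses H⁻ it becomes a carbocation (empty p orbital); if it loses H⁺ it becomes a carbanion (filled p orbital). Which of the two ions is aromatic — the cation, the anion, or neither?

Both ions have a continuous loop of p orbitals — each ring atom is sp².
Cation: 5 × 2 + 0 = 10 π electrons → 4(2)+2, aromatic.
Anion: 5 × 2 + 2 = 12 π electrons → 4(3), antiaromatic.

The cation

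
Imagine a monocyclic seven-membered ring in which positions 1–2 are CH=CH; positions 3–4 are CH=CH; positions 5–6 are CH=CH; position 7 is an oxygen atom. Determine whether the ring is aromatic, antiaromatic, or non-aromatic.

Antiaromatic

Check conjugation: the double-bond atoms are sp², each contributing one p electron; the oxygen donates one lone pair from its p orbital — every position has a p orbital, so the cyclic π system is continuous.
Tallying contributions gives 3 × 2 = 6 from the double-bond units + 2 from the O atom = 8.
With 8 = 4·2 π electrons, Hückel's rule classifies the planar ring as antiaromatic.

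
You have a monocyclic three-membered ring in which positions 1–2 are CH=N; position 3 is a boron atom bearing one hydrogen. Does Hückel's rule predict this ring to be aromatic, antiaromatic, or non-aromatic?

All ring atoms are sp² and supply a p orbital to the ring (each doubly-bonded ring atom is sp² with one p-orbital electron; each sp² =N– keeps its lone pair in-plane and puts one electron into the π system; the boron has an empty p orbital); the conjugation is uninterrupted.
Tallying contributions gives 1 × 2 = 2 from the double-bond unit + 0 from the BH atom = 2.
With 2 π electrons (n = 0), the Hückel 4n+2 condition holds.

Aromatic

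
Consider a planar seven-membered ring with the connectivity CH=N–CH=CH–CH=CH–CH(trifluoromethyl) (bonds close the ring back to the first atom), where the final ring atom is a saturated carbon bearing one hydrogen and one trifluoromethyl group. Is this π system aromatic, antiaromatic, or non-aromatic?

At the CH(trifluoromethyl) position, that saturated carbon is sp³ and has no p orbital in the ring π system; the ring's p-orbital overlap is broken there.
Broken conjugation rules out both aromaticity and antiaromaticity.

Non-aromatic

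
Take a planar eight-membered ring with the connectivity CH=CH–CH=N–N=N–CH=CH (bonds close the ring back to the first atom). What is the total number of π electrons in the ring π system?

Check conjugation: the double-bond atoms are sp², each contributing one p electron; each =N– nitrogen is pyridine-type (lone pair in the sp² plane, one electron in the p orbital) — every position has a p orbital, so the cyclic π system is continuous.
Counting π electrons: 4 × 2 = 8 from the 4 double-bond units.

8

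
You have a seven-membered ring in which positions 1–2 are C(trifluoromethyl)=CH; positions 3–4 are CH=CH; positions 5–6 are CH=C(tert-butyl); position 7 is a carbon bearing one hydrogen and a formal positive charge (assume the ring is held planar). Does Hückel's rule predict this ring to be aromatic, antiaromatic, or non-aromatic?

Check conjugation: the double-bond atoms are sp², each contributing one p electron; the carbocation has an empty p orbital — every position has a p orbital, so the cyclic π system is continuous.
Tallying contributions gives 3 × 2 = 6 from the double-bond units + 0 from the CH(+) atom = 6.
6 = 4(1) + 2, which satisfies Hückel's 4n+2 rule.

Aromatic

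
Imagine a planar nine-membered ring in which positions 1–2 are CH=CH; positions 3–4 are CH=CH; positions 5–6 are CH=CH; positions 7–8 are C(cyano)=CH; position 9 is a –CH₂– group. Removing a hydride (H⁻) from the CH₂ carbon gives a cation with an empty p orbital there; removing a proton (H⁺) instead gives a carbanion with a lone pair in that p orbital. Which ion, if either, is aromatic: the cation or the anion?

In either ion the ring is fully conjugated: every atom, including the new sp² carbon, supplies a p orbital.
Cation: 4 × 2 + 0 = 8 π electrons → 4(2), antiaromatic.
Anion: 4 × 2 + 2 = 10 π electrons → 4(2)+2, aromatic.

The anion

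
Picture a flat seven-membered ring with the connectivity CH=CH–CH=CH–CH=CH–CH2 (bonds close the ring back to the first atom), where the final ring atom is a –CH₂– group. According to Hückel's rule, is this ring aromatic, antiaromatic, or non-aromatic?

The CH2 position has four σ bonds — the tetrahedral CH₂ carbon is sp³ and has no p orbital in the ring π system — so the cyclic conjugation is interrupted.
A ring that is not fully conjugated cannot be aromatic or antiaromatic regardless of its π-electron count.

Non-aromatic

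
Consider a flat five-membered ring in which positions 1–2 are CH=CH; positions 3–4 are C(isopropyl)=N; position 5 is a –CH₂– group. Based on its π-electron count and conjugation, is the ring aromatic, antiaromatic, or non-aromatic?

Non-aromatic

The CH2 position has four σ bonds — the tetrahedral CH₂ carbon is sp³ and has no p orbital in the ring π system — so the cyclic conjugation is interrupted.
Without a continuous loop of overlapping p orbitals the Hückel electron count never comes into play.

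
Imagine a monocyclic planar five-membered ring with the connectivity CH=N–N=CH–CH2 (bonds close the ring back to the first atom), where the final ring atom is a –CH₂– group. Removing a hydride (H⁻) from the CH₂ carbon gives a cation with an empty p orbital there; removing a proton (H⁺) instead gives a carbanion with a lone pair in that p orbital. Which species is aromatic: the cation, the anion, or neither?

The anion

In either ion the ring is fully conjugated: every atom, including the new sp² carbon, supplies a p orbital.
Cation: 2 × 2 + 0 = 4 π electrons → 4(1), antiaromatic.
Anion: 2 × 2 + 2 = 6 π electrons → 4(1)+2, aromatic.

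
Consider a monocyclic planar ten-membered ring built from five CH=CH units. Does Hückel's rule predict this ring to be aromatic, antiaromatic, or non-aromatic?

Aromatic

The p orbitals form a continuous loop: every atom in a ring double bond is sp² and brings one electron to the p orbital. The ring is fully conjugated.
Adding the contributions, 5 × 2 = 10 from the 5 double-bond units.
With 10 π electrons (n = 2), the Hückel 4n+2 condition holds.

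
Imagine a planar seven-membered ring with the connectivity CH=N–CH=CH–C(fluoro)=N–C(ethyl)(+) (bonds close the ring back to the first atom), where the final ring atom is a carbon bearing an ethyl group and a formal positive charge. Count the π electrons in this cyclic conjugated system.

Every ring atom contributes a p orbital perpendicular to the ring (the double-bond atoms are sp², each contributing one p electron; the doubly-bonded nitrogens are pyridine-type — their lone pairs lie in the ring plane, leaving one electron in the p orbital; the carbocation has an empty p orbital), so the π system is cyclic and fully conjugated.
Adding the contributions, 3 × 2 = 6 from the double-bond units + 0 from the C(ethyl)(+) atom = 6.

6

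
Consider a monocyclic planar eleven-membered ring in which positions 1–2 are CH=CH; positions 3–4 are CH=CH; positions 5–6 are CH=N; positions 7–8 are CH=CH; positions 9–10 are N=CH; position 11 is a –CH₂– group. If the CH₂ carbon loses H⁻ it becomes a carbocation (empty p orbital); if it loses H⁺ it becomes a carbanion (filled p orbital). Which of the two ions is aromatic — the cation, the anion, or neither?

The cation

Both ions have a continuous loop of p orbitals — each ring atom is sp².
Cation: 5 × 2 + 0 = 10 π electrons → 4(2)+2, aromatic.
Anion: 5 × 2 + 2 = 12 π electrons → 4(3), antiaromatic.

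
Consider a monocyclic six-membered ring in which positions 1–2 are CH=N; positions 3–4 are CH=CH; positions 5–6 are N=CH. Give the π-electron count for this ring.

Check conjugation: each doubly-bonded ring atom is sp² with one p-orbital electron; the doubly-bonded nitrogens are pyridine-type — their lone pairs lie in the ring plane, leaving one electron in the p orbital — every position has a p orbital, so the cyclic π system is continuous.
Adding the contributions, 3 × 2 = 6 from the 3 double-bond units.

6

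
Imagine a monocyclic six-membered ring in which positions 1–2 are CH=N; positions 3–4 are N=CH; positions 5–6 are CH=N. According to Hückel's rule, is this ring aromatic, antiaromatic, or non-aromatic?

Aromatic

All ring atoms are sp² and supply a p orbital to the ring (each doubly-bonded ring atom is sp² with one p-orbital electron; each sp² =N– keeps its lone pair in-plane and puts one electron into the π system); the conjugation is uninterrupted.
Adding the contributions, 3 × 2 = 6 from the 3 double-bond units.
6 = 4(1) + 2, which satisfies Hückel's 4n+2 rule.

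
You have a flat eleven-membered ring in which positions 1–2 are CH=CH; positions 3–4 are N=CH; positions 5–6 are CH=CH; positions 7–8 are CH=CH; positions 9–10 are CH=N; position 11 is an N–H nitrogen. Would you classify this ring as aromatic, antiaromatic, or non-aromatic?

Antiaromatic

Every ring atom contributes a p orbital perpendicular to the ring (the double-bond atoms are sp², each contributing one p electron; each sp² =N– keeps its lone pair in-plane and puts one electron into the π system; the pyrrole-type nitrogen donates its lone pair from the p orbital), so the π system is cyclic and fully conjugated.
Adding the contributions, 5 × 2 = 10 from the double-bond units + 2 from the NH atom = 12.
With 12 = 4·3 π electrons, Hückel's rule classifies the planar ring as antiaromatic.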